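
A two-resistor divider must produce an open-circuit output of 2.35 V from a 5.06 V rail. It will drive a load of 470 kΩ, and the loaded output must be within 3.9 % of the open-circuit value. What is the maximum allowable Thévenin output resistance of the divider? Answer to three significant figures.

Loading drop = R_th/(R_th + R_L) ≤ 0.0390, so R_th ≤ R_L · ε/(1−ε) = 470 kΩ × 0.0390/0.9610 = 19.1 kΩ.
(Any R1, R2 with R2/(R1+R2) = 0.464 and R1‖R2 ≤ 19.1 kΩ will meet the spec.)

R_th ≤ 19.1 kΩ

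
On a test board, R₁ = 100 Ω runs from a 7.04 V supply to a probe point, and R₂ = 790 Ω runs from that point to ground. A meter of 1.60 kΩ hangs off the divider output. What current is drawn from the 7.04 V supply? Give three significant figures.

I ≈ 11.2 mA

R₂‖R_L = 528.9 Ω, so the source sees R₁ + R₂‖R_L = 628.9 Ω.
I = 7.04 V / 628.9 Ω = 11.2 mA.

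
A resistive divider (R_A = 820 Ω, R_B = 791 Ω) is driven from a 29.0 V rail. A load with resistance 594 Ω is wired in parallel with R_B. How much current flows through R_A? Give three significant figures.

I ≈ 25.0 mA

R_B‖R_L = 339.2 Ω, so the source sees R_A + R_B‖R_L = 1159 Ω.
I = 29.0 V / 1159 Ω = 25.0 mA.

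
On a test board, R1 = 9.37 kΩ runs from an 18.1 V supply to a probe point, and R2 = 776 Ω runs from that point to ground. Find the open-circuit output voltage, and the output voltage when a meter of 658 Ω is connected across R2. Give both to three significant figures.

Unloaded: 1.38 V; loaded: 0.663 V

Open-circuit: V = 18.1 × 776/(9370 + 776) = 1.38 V.
With the load, R2 becomes R2‖R_L = 356.1 Ω, so V = 18.1 × 356.1/9726 = 0.663 V.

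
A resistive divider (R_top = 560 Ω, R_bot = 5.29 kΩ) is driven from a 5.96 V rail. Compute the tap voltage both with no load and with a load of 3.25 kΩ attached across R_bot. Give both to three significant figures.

Open-circuit: V = 5.96 × 5290/(560 + 5290) = 5.39 V.
With the load, R_bot becomes R_bot‖R_L = 2013 Ω, so V = 5.96 × 2013/2573 = 4.66 V.

Unloaded: 5.39 V; loaded: 4.66 V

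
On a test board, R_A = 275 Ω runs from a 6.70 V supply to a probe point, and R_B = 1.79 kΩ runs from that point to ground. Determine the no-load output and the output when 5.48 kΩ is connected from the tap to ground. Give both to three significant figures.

Unloaded: 5.81 V; loaded: 5.57 V

Open-circuit: V = 6.70 × 1790/(275 + 1790) = 5.81 V.
With the load, R_B becomes R_B‖R_L = 1349 Ω, so V = 6.70 × 1349/1624 = 5.57 V.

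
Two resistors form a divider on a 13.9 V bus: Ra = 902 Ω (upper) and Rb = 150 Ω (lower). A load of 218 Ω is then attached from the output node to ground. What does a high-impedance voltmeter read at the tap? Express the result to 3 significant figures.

V_out ≈ 1.25 V

The load sits in parallel with Rb: Rb‖R_L = (150 × 218) / (150 + 218) = 88.86 Ω.
V_out = 13.9 × 88.86 / (902 + 88.86) = 13.9 × 88.86/990.9 = 1.25 V.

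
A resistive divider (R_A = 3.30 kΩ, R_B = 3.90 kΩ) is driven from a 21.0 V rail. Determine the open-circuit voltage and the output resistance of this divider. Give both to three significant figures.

V_th is the open-circuit tap voltage: 21.0 × 3.90/(3.30 + 3.90) = 11.4 V.
With the supply zeroed, R_A and R_B appear in parallel from the tap: R_th = R_A‖R_B = (3.30 × 3.90)/7.200 = 1.79 kΩ.

V_th = 11.4 V, R_th = 1.79 kΩ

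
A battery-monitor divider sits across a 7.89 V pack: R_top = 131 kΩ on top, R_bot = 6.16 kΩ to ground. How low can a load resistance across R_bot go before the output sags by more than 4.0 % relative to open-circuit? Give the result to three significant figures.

R_L(min) ≈ 141 kΩ

Output resistance R_th = R_top‖R_bot = (131 × 6.16)/137.2 = 5.883 kΩ.
The fractional drop is R_th/(R_th + R_L); requiring this ≤ 0.0400 gives R_L ≥ R_th(1/0.0400 − 1) = 5.883 × 24.00 = 141 kΩ.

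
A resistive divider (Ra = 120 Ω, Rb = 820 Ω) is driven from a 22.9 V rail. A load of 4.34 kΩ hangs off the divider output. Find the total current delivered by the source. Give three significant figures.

I ≈ 28.3 mA

Rb‖R_L = 689.7 Ω, so the source sees Ra + Rb‖R_L = 809.7 Ω.
I = 22.9 V / 809.7 Ω = 28.3 mA.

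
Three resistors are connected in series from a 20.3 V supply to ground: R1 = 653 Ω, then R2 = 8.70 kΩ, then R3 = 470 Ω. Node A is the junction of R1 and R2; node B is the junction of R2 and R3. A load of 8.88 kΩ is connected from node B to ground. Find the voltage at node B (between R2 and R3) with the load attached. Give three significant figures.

V ≈ 0.925 V

At node B, R3 is in parallel with the load: R3‖R_L = 446.4 Ω.
Below node A the resistance is R2 + (R3‖R_L) = 9146 Ω, so V_A = 20.3 × 9146/9799 = 18.95 V.
Then V_B = V_A × (R3‖R_L)/(R2 + R3‖R_L) = 18.95 × 446.4/9146 = 0.925 V.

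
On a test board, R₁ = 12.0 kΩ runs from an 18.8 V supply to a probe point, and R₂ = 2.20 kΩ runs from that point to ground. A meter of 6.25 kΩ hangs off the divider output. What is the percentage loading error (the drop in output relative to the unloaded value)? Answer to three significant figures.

22.9 %

Unloaded V = 18.8 × 2.20/14.20 = 2.913 V.
Loaded: R₂‖R_L = 1.627 kΩ, giving V = 18.8 × 1.627/13.63 = 2.245 V.
Drop = (2.913 − 2.245) / 2.913 = 22.9 %.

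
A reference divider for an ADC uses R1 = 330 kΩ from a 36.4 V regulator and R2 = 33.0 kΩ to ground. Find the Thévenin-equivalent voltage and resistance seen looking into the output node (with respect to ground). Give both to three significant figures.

V_th is the open-circuit tap voltage: 36.4 × 33.0/(330 + 33.0) = 3.31 V.
With the supply zeroed, R1 and R2 appear in parallel from the tap: R_th = R1‖R2 = (330 × 33.0)/363.0 = 30.0 kΩ.

V_th = 3.31 V, R_th = 30.0 kΩ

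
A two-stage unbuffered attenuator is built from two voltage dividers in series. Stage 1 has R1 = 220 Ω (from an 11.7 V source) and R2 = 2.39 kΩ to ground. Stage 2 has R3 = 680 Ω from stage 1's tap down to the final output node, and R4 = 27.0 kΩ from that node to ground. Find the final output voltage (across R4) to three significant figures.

Stage 2 presents R3+R4 = 27680 Ω as a load on stage 1's tap.
Stage 1's lower leg becomes R2‖(R3+R4) = 2200 Ω, so V_mid = 11.7 × 2200/2420 = 10.64 V.
Stage 2 is itself unloaded: V_out = V_mid × R4/(R3+R4) = 10.64 × 27000/27680 = 10.4 V.

V_out ≈ 10.4 V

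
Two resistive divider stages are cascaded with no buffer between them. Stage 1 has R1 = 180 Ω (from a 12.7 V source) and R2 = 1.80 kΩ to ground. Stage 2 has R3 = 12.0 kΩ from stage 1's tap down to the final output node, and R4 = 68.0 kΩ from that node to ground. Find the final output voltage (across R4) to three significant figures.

Stage 2 presents R3+R4 = 80000 Ω as a load on stage 1's tap.
Stage 1's lower leg becomes R2‖(R3+R4) = 1760 Ω, so V_mid = 12.7 × 1760/1940 = 11.52 V.
Stage 2 is itself unloaded: V_out = V_mid × R4/(R3+R4) = 11.52 × 68000/80000 = 9.79 V.

V_out ≈ 9.79 V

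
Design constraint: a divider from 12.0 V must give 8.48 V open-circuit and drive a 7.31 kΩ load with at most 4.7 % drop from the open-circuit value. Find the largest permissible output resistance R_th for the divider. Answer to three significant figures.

Loading drop = R_th/(R_th + R_L) ≤ 0.0470, so R_th ≤ R_L · ε/(1−ε) = 7.31 kΩ × 0.0470/0.9530 = 361 Ω.

R_th ≤ 361 Ω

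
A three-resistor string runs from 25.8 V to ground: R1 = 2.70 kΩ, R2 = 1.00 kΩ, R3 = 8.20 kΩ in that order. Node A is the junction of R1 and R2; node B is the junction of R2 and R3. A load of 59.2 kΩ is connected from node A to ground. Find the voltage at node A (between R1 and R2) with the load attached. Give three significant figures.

Below node A the series string R2+R3 = 9.200 kΩ sits in parallel with the 59.2 kΩ load: 7.963 kΩ.
V_A = 25.8 × 7.963/(2.70 + 7.963) = 19.3 V.

V ≈ 19.3 V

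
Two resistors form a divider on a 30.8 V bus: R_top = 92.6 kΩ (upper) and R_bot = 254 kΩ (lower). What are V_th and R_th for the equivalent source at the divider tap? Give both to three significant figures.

V_th is the open-circuit tap voltage: 30.8 × 254/(92.6 + 254) = 22.6 V.
With the supply zeroed, R_top and R_bot appear in parallel from the tap: R_th = R_top‖R_bot = (92.6 × 254)/346.6 = 67.9 kΩ.

V_th = 22.6 V, R_th = 67.9 kΩ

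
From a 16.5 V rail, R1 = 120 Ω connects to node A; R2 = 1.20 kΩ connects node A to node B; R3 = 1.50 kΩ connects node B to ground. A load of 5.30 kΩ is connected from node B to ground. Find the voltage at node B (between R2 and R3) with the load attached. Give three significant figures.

V ≈ 7.75 V

At node B, R3 is in parallel with the load: R3‖R_L = 1169 Ω.
Below node A the resistance is R2 + (R3‖R_L) = 2369 Ω, so V_A = 16.5 × 2369/2489 = 15.70 V.
Then V_B = V_A × (R3‖R_L)/(R2 + R3‖R_L) = 15.70 × 1169/2369 = 7.75 V.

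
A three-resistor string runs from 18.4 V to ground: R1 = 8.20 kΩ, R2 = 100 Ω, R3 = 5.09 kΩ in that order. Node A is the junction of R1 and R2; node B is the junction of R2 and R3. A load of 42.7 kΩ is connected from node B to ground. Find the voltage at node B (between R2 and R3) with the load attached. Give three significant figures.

At node B, R3 is in parallel with the load: R3‖R_L = 4548 Ω.
Below node A the resistance is R2 + (R3‖R_L) = 4648 Ω, so V_A = 18.4 × 4648/12850 = 6.656 V.
Then V_B = V_A × (R3‖R_L)/(R2 + R3‖R_L) = 6.656 × 4548/4648 = 6.51 V.

V ≈ 6.51 V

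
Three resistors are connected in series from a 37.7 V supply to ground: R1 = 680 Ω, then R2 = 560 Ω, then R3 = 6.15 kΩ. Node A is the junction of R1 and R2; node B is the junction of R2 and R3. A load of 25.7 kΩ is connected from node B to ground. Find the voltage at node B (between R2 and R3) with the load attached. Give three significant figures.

At node B, R3 is in parallel with the load: R3‖R_L = 4962 Ω.
Below node A the resistance is R2 + (R3‖R_L) = 5522 Ω, so V_A = 37.7 × 5522/6202 = 33.57 V.
Then V_B = V_A × (R3‖R_L)/(R2 + R3‖R_L) = 33.57 × 4962/5522 = 30.2 V.

V ≈ 30.2 V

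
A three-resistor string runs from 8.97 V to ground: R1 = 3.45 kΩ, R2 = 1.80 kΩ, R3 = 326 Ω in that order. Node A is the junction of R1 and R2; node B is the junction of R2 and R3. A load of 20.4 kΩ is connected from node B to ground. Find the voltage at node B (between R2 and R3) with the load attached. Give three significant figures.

V ≈ 0.517 V

At node B, R3 is in parallel with the load: R3‖R_L = 320.9 Ω.
Below node A the resistance is R2 + (R3‖R_L) = 2121 Ω, so V_A = 8.97 × 2121/5571 = 3.415 V.
Then V_B = V_A × (R3‖R_L)/(R2 + R3‖R_L) = 3.415 × 320.9/2121 = 0.517 V.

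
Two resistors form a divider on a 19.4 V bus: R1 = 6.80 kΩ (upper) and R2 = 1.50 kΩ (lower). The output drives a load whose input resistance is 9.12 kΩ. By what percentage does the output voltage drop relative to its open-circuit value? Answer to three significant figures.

The divider's output (Thévenin) resistance is R1‖R2 = 1.229 kΩ.
Fractional drop under load = R_th/(R_th + R_L) = 1.229 / (1.229 + 9.12) = 0.1187.
So the output falls by 11.9 %.

11.9 %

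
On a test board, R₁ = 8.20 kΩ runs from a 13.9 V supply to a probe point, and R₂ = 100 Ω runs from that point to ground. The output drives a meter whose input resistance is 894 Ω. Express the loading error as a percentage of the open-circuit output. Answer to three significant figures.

9.95 %

Unloaded V = 13.9 × 100/8300 = 0.16747 V.
Loaded: R₂‖R_L = 89.94 Ω, giving V = 13.9 × 89.94/8290 = 0.15080 V.
Drop = (0.16747 − 0.15080) / 0.16747 = 9.95 %.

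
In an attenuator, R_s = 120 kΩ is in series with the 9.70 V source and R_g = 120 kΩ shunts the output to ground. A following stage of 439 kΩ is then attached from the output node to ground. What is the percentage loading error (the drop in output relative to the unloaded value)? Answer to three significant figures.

12.0 %

The divider's output (Thévenin) resistance is R_s‖R_g = 60.00 kΩ.
Fractional drop under load = R_th/(R_th + R_L) = 60.00 / (60.00 + 439) = 0.1202.
So the output falls by 12.0 %.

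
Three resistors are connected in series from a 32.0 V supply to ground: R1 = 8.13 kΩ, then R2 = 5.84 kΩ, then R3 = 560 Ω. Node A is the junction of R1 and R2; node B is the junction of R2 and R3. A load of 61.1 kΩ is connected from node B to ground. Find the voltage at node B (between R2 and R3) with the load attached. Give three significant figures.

V ≈ 1.22 V

At node B, R3 is in parallel with the load: R3‖R_L = 554.9 Ω.
Below node A the resistance is R2 + (R3‖R_L) = 6395 Ω, so V_A = 32.0 × 6395/14520 = 14.09 V.
Then V_B = V_A × (R3‖R_L)/(R2 + R3‖R_L) = 14.09 × 554.9/6395 = 1.22 V.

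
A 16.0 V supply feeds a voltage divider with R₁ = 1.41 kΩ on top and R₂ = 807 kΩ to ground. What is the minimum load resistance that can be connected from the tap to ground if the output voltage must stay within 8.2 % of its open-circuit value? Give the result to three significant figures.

R_L(min) ≈ 15.8 kΩ

Output resistance R_th = R₁‖R₂ = (1.41 × 807)/808.4 = 1.408 kΩ.
The fractional drop is R_th/(R_th + R_L); requiring this ≤ 0.0820 gives R_L ≥ R_th(1/0.0820 − 1) = 1.408 × 11.20 = 15.8 kΩ.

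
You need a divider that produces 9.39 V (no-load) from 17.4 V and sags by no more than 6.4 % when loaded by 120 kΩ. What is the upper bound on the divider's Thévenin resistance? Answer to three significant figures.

Loading drop = R_th/(R_th + R_L) ≤ 0.0640, so R_th ≤ R_L · ε/(1−ε) = 120 kΩ × 0.0640/0.9360 = 8.21 kΩ.

R_th ≤ 8.21 kΩ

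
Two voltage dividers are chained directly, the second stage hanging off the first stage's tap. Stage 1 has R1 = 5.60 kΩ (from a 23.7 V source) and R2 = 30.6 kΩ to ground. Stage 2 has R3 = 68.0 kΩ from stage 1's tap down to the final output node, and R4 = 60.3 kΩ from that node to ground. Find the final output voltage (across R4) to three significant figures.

V_out ≈ 9.08 V

Stage 2 presents R3+R4 = 128.3 kΩ as a load on stage 1's tap.
Stage 1's lower leg becomes R2‖(R3+R4) = 24.71 kΩ, so V_mid = 23.7 × 24.71/30.31 = 19.32 V.
Stage 2 is itself unloaded: V_out = V_mid × R4/(R3+R4) = 19.32 × 60.3/128.3 = 9.08 V.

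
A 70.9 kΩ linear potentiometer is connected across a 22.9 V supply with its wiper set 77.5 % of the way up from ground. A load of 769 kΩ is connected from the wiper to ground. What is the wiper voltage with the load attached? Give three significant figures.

V ≈ 17.5 V

The wiper splits the pot into (1−α)R = 15.95 kΩ above and αR = 54.95 kΩ below.
Lower section ‖ load = 51.28 kΩ.
V_wiper = 22.9 × 51.28/(15.95 + 51.28) = 17.5 V.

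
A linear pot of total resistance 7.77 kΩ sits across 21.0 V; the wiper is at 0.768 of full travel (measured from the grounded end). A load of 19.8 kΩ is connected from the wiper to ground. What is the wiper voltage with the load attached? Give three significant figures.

V ≈ 15.1 V

The wiper splits the pot into (1−α)R = 1.803 kΩ above and αR = 5.967 kΩ below.
Lower section ‖ load = 4.585 kΩ.
V_wiper = 21.0 × 4.585/(1.803 + 4.585) = 15.1 V.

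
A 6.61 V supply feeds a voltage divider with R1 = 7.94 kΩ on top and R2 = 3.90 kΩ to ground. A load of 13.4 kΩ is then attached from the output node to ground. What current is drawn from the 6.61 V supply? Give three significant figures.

R2‖R_L = 3.021 kΩ, so the source sees R1 + R2‖R_L = 10.96 kΩ.
I = 6.61 V / 10.96 kΩ = 0.603 mA.

I ≈ 0.603 mA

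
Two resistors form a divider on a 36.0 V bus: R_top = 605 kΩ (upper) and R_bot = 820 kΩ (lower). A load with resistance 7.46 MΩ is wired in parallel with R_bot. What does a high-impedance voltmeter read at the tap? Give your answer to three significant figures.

V_out ≈ 19.8 V

The load sits in parallel with R_bot: R_bot‖R_L = (820 × 7460) / (820 + 7460) = 738.8 kΩ.
V_out = 36.0 × 738.8 / (605 + 738.8) = 36.0 × 738.8/1344 = 19.8 V.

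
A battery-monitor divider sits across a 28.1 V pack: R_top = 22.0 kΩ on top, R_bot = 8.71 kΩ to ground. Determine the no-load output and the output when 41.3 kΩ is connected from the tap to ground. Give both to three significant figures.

Unloaded: 7.97 V; loaded: 6.92 V

Open-circuit: V = 28.1 × 8.71/(22.0 + 8.71) = 7.97 V.
With the load, R_bot becomes R_bot‖R_L = 7.193 kΩ, so V = 28.1 × 7.193/29.19 = 6.92 V.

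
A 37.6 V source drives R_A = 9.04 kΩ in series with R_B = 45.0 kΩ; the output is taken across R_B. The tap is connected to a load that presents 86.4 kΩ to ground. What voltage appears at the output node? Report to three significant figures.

V_out ≈ 28.8 V

The load sits in parallel with R_B: R_B‖R_L = (45.0 × 86.4) / (45.0 + 86.4) = 29.59 kΩ.
V_out = 37.6 × 29.59 / (9.04 + 29.59) = 37.6 × 29.59/38.63 = 28.8 V.
(Unloaded it would have been 31.3 V.)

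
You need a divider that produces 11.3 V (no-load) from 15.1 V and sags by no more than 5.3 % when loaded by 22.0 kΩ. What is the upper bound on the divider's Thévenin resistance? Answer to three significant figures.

R_th ≤ 1.23 kΩ

Loading drop = R_th/(R_th + R_L) ≤ 0.0530, so R_th ≤ R_L · ε/(1−ε) = 22.0 kΩ × 0.0530/0.9470 = 1.23 kΩ.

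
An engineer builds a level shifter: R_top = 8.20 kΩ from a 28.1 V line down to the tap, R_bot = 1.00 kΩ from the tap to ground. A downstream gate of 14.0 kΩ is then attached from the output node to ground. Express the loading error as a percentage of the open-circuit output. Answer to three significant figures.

The divider's output (Thévenin) resistance is R_top‖R_bot = 0.8913 kΩ.
Fractional drop under load = R_th/(R_th + R_L) = 0.8913 / (0.8913 + 14.0) = 0.05985.
So the output falls by 5.99 %.

5.99 %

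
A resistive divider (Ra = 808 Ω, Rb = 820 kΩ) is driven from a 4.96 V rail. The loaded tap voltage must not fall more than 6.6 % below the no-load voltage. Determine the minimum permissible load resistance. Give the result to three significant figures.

R_L(min) ≈ 11.4 kΩ

Output resistance R_th = Ra‖Rb = (808 × 820000)/820800 = 807.2 Ω.
The fractional drop is R_th/(R_th + R_L); requiring this ≤ 0.0660 gives R_L ≥ R_th(1/0.0660 − 1) = 807.2 × 14.15 = 11.4 kΩ.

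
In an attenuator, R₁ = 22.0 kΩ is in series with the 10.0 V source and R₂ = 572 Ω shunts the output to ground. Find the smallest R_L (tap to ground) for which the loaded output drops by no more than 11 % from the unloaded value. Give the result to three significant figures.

Output resistance R_th = R₁‖R₂ = (22000 × 572)/22570 = 557.5 Ω.
The fractional drop is R_th/(R_th + R_L); requiring this ≤ 0.110 gives R_L ≥ R_th(1/0.110 − 1) = 557.5 × 8.091 = 4.51 kΩ.

R_L(min) ≈ 4.51 kΩ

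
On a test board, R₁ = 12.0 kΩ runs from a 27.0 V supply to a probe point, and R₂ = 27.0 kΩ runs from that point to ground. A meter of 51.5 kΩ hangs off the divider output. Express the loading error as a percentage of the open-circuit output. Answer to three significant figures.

13.9 %

The divider's output (Thévenin) resistance is R₁‖R₂ = 8.308 kΩ.
Fractional drop under load = R_th/(R_th + R_L) = 8.308 / (8.308 + 51.5) = 0.1389.
So the output falls by 13.9 %.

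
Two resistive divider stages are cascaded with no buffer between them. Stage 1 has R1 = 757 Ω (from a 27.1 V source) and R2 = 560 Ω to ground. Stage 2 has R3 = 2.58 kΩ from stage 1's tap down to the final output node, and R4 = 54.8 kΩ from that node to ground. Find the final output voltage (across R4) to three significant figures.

V_out ≈ 10.9 V

Stage 2 presents R3+R4 = 57380 Ω as a load on stage 1's tap.
Stage 1's lower leg becomes R2‖(R3+R4) = 554.6 Ω, so V_mid = 27.1 × 554.6/1312 = 11.46 V.
Stage 2 is itself unloaded: V_out = V_mid × R4/(R3+R4) = 11.46 × 54800/57380 = 10.9 V.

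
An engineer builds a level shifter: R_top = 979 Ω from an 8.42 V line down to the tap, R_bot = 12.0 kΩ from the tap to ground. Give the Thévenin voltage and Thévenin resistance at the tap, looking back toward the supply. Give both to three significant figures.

V_th = 7.78 V, R_th = 905 Ω

V_th is the open-circuit tap voltage: 8.42 × 12000/(979 + 12000) = 7.78 V.
With the supply zeroed, R_top and R_bot appear in parallel from the tap: R_th = R_top‖R_bot = (979 × 12000)/12980 = 905 Ω.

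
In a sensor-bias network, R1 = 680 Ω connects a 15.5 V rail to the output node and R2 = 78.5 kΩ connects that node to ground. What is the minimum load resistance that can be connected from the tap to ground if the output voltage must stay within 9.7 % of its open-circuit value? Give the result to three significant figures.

Output resistance R_th = R1‖R2 = (680 × 78500)/79180 = 674.2 Ω.
The fractional drop is R_th/(R_th + R_L); requiring this ≤ 0.0970 gives R_L ≥ R_th(1/0.0970 − 1) = 674.2 × 9.309 = 6.28 kΩ.

R_L(min) ≈ 6.28 kΩ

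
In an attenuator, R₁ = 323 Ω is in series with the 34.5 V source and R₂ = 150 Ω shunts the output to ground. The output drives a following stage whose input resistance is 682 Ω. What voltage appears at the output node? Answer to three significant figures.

The load sits in parallel with R₂: R₂‖R_L = (150 × 682) / (150 + 682) = 123.0 Ω.
V_out = 34.5 × 123.0 / (323 + 123.0) = 34.5 × 123.0/446.0 = 9.51 V.

V_out ≈ 9.51 V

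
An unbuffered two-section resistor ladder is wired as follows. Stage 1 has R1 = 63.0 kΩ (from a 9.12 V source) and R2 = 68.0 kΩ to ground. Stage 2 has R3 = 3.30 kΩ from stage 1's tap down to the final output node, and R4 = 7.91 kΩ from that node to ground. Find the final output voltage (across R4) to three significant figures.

V_out ≈ 0.853 V

Stage 2 presents R3+R4 = 11.21 kΩ as a load on stage 1's tap.
Stage 1's lower leg becomes R2‖(R3+R4) = 9.624 kΩ, so V_mid = 9.12 × 9.624/72.62 = 1.209 V.
Stage 2 is itself unloaded: V_out = V_mid × R4/(R3+R4) = 1.209 × 7.91/11.21 = 0.853 V.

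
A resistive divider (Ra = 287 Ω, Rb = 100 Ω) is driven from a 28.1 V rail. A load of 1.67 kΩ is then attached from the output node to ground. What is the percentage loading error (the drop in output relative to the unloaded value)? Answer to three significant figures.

4.25 %

The divider's output (Thévenin) resistance is Ra‖Rb = 74.16 Ω.
Fractional drop under load = R_th/(R_th + R_L) = 74.16 / (74.16 + 1670) = 0.04252.
So the output falls by 4.25 %.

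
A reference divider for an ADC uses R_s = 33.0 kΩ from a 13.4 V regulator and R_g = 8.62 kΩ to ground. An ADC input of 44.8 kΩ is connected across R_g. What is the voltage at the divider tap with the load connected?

V_out ≈ 2.41 V

The load sits in parallel with R_g: R_g‖R_L = (8.62 × 44.8) / (8.62 + 44.8) = 7.229 kΩ.
V_out = 13.4 × 7.229 / (33.0 + 7.229) = 13.4 × 7.229/40.23 = 2.41 V.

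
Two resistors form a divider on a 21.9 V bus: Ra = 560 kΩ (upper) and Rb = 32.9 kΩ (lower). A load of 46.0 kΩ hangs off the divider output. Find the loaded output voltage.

V_out ≈ 0.725 V

The load sits in parallel with Rb: Rb‖R_L = (32.9 × 46.0) / (32.9 + 46.0) = 19.18 kΩ.
V_out = 21.9 × 19.18 / (560 + 19.18) = 21.9 × 19.18/579.2 = 0.725 V.
(Unloaded it would have been 1.22 V.)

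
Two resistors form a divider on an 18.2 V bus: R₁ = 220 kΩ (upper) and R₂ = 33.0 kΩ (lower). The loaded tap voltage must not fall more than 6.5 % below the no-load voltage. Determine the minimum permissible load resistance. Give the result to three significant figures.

R_L(min) ≈ 413 kΩ

Output resistance R_th = R₁‖R₂ = (220 × 33.0)/253.0 = 28.70 kΩ.
The fractional drop is R_th/(R_th + R_L); requiring this ≤ 0.0650 gives R_L ≥ R_th(1/0.0650 − 1) = 28.70 × 14.38 = 413 kΩ.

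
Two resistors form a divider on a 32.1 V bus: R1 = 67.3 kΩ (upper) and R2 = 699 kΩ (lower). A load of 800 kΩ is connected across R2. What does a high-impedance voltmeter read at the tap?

V_out ≈ 27.2 V

The load sits in parallel with R2: R2‖R_L = (699 × 800) / (699 + 800) = 373.0 kΩ.
V_out = 32.1 × 373.0 / (67.3 + 373.0) = 32.1 × 373.0/440.3 = 27.2 V.
(Unloaded it would have been 29.3 V.)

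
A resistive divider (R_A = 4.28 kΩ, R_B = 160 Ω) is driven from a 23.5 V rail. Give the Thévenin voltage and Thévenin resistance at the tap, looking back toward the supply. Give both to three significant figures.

V_th is the open-circuit tap voltage: 23.5 × 160/(4280 + 160) = 0.847 V.
With the supply zeroed, R_A and R_B appear in parallel from the tap: R_th = R_A‖R_B = (4280 × 160)/4440 = 154 Ω.

V_th = 0.847 V, R_th = 154 Ω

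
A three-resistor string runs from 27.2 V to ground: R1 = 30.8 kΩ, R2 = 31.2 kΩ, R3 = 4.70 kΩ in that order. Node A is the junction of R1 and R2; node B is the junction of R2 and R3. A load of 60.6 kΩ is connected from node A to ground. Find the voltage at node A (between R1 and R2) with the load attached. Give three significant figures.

V ≈ 11.5 V

Below node A the series string R2+R3 = 35.90 kΩ sits in parallel with the 60.6 kΩ load: 22.54 kΩ.
V_A = 27.2 × 22.54/(30.8 + 22.54) = 11.5 V.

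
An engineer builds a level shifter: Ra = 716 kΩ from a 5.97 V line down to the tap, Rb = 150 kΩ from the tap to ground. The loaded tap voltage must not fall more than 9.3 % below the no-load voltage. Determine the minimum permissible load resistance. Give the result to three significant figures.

R_L(min) ≈ 1.21 MΩ

Output resistance R_th = Ra‖Rb = (716 × 150)/866.0 = 124.0 kΩ.
The fractional drop is R_th/(R_th + R_L); requiring this ≤ 0.0930 gives R_L ≥ R_th(1/0.0930 − 1) = 124.0 × 9.753 = 1.21 MΩ.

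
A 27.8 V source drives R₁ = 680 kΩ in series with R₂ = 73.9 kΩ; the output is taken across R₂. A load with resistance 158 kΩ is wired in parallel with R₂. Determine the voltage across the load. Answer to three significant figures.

V_out ≈ 1.92 V

The load sits in parallel with R₂: R₂‖R_L = (73.9 × 158) / (73.9 + 158) = 50.35 kΩ.
V_out = 27.8 × 50.35 / (680 + 50.35) = 27.8 × 50.35/730.4 = 1.92 V.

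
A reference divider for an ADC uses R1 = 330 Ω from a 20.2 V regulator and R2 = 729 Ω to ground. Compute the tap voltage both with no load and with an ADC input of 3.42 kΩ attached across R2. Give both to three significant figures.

Open-circuit: V = 20.2 × 729/(330 + 729) = 13.9 V.
With the load, R2 becomes R2‖R_L = 600.9 Ω, so V = 20.2 × 600.9/930.9 = 13.0 V.

Unloaded: 13.9 V; loaded: 13.0 V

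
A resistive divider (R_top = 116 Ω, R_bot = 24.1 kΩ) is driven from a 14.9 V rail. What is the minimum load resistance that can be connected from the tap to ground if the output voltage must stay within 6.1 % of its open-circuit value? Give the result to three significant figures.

Output resistance R_th = R_top‖R_bot = (116 × 24100)/24220 = 115.4 Ω.
The fractional drop is R_th/(R_th + R_L); requiring this ≤ 0.0610 gives R_L ≥ R_th(1/0.0610 − 1) = 115.4 × 15.39 = 1.78 kΩ.

R_L(min) ≈ 1.78 kΩ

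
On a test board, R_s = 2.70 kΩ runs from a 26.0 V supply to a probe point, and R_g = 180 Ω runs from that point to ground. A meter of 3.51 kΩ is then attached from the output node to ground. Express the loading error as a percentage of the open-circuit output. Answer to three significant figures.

4.59 %

The divider's output (Thévenin) resistance is R_s‖R_g = 168.8 Ω.
Fractional drop under load = R_th/(R_th + R_L) = 168.8 / (168.8 + 3510) = 0.04587.
So the output falls by 4.59 %.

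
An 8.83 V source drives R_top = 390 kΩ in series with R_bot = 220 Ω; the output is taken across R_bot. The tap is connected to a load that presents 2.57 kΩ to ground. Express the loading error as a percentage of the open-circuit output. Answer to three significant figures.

The divider's output (Thévenin) resistance is R_top‖R_bot = 219.9 Ω.
Fractional drop under load = R_th/(R_th + R_L) = 219.9 / (219.9 + 2570) = 0.07881.
So the output falls by 7.88 %.

7.88 %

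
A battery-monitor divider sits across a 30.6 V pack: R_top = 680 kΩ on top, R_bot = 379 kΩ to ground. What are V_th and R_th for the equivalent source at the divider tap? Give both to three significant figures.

V_th = 11.0 V, R_th = 243 kΩ

V_th is the open-circuit tap voltage: 30.6 × 379/(680 + 379) = 11.0 V.
With the supply zeroed, R_top and R_bot appear in parallel from the tap: R_th = R_top‖R_bot = (680 × 379)/1059 = 243 kΩ.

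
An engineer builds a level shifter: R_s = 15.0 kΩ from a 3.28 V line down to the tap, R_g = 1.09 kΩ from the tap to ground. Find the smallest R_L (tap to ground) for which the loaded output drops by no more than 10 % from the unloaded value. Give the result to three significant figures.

Output resistance R_th = R_s‖R_g = (15.0 × 1.09)/16.09 = 1.016 kΩ.
The fractional drop is R_th/(R_th + R_L); requiring this ≤ 0.100 gives R_L ≥ R_th(1/0.100 − 1) = 1.016 × 9.000 = 9.15 kΩ.

R_L(min) ≈ 9.15 kΩ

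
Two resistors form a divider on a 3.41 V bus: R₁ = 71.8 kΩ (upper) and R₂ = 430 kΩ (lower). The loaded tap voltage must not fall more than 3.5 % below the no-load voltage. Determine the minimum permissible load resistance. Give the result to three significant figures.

R_L(min) ≈ 1.70 MΩ

Output resistance R_th = R₁‖R₂ = (71.8 × 430)/501.8 = 61.53 kΩ.
The fractional drop is R_th/(R_th + R_L); requiring this ≤ 0.0350 gives R_L ≥ R_th(1/0.0350 − 1) = 61.53 × 27.57 = 1.70 MΩ.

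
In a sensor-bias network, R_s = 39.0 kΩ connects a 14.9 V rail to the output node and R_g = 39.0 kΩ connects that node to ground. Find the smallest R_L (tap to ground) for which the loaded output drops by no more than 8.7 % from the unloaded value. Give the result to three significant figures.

R_L(min) ≈ 205 kΩ

Output resistance R_th = R_s‖R_g = (39.0 × 39.0)/78.00 = 19.50 kΩ.
The fractional drop is R_th/(R_th + R_L); requiring this ≤ 0.0870 gives R_L ≥ R_th(1/0.0870 − 1) = 19.50 × 10.49 = 205 kΩ.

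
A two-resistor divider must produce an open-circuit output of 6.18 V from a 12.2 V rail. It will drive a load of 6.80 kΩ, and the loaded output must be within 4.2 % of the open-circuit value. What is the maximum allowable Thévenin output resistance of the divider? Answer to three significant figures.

Loading drop = R_th/(R_th + R_L) ≤ 0.0420, so R_th ≤ R_L · ε/(1−ε) = 6.80 kΩ × 0.0420/0.9580 = 298 Ω.

R_th ≤ 298 Ω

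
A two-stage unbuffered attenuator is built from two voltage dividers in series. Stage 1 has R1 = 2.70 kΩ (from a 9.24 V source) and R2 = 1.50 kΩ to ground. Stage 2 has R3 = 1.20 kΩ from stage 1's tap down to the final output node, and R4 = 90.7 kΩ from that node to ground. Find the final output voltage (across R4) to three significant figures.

Stage 2 presents R3+R4 = 91.90 kΩ as a load on stage 1's tap.
Stage 1's lower leg becomes R2‖(R3+R4) = 1.476 kΩ, so V_mid = 9.24 × 1.476/4.176 = 3.266 V.
Stage 2 is itself unloaded: V_out = V_mid × R4/(R3+R4) = 3.266 × 90.7/91.90 = 3.22 V.

V_out ≈ 3.22 V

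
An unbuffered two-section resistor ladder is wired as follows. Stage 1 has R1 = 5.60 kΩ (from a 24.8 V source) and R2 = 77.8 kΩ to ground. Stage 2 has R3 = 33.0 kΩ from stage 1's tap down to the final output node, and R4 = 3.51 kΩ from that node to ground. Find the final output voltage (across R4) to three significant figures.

V_out ≈ 1.95 V

Stage 2 presents R3+R4 = 36.51 kΩ as a load on stage 1's tap.
Stage 1's lower leg becomes R2‖(R3+R4) = 24.85 kΩ, so V_mid = 24.8 × 24.85/30.45 = 20.24 V.
Stage 2 is itself unloaded: V_out = V_mid × R4/(R3+R4) = 20.24 × 3.51/36.51 = 1.95 V.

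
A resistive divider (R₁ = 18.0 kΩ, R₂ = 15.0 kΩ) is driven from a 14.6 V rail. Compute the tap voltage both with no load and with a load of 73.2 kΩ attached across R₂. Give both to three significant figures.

Unloaded: 6.64 V; loaded: 5.97 V

Open-circuit: V = 14.6 × 15.0/(18.0 + 15.0) = 6.64 V.
With the load, R₂ becomes R₂‖R_L = 12.45 kΩ, so V = 14.6 × 12.45/30.45 = 5.97 V.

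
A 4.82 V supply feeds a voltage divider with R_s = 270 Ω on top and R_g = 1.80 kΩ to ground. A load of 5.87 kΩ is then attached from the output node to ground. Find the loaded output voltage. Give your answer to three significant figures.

The load sits in parallel with R_g: R_g‖R_L = (1800 × 5870) / (1800 + 5870) = 1378 Ω.
V_out = 4.82 × 1378 / (270 + 1378) = 4.82 × 1378/1648 = 4.03 V.
(Unloaded it would have been 4.19 V.)

V_out ≈ 4.03 V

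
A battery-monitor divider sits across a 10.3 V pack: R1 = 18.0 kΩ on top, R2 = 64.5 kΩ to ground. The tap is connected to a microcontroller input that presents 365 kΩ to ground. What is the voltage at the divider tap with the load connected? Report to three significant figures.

The load sits in parallel with R2: R2‖R_L = (64.5 × 365) / (64.5 + 365) = 54.81 kΩ.
V_out = 10.3 × 54.81 / (18.0 + 54.81) = 10.3 × 54.81/72.81 = 7.75 V.

V_out ≈ 7.75 V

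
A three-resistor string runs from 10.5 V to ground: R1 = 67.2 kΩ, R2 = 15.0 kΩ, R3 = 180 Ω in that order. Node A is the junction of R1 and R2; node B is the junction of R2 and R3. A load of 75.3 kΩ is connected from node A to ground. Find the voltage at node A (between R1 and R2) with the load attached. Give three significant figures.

Below node A the series string R2+R3 = 15180 Ω sits in parallel with the 75300 Ω load: 12630 Ω.
V_A = 10.5 × 12630/(67200 + 12630) = 1.66 V.

V ≈ 1.66 V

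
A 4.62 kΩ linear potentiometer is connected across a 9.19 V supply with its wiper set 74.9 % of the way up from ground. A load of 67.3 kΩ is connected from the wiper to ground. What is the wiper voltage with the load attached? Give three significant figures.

The wiper splits the pot into (1−α)R = 1.160 kΩ above and αR = 3.460 kΩ below.
Lower section ‖ load = 3.291 kΩ.
V_wiper = 9.19 × 3.291/(1.160 + 3.291) = 6.80 V.

V ≈ 6.80 V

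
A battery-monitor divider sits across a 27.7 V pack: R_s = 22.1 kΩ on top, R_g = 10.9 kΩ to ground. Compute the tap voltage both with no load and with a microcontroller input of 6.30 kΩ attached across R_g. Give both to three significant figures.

Open-circuit: V = 27.7 × 10.9/(22.1 + 10.9) = 9.15 V.
With the load, R_g becomes R_g‖R_L = 3.992 kΩ, so V = 27.7 × 3.992/26.09 = 4.24 V.

Unloaded: 9.15 V; loaded: 4.24 V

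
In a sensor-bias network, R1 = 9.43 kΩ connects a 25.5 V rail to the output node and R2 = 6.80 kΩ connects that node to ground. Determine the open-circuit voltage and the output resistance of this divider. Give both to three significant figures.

V_th = 10.7 V, R_th = 3.95 kΩ

V_th is the open-circuit tap voltage: 25.5 × 6.80/(9.43 + 6.80) = 10.7 V.
With the supply zeroed, R1 and R2 appear in parallel from the tap: R_th = R1‖R2 = (9.43 × 6.80)/16.23 = 3.95 kΩ.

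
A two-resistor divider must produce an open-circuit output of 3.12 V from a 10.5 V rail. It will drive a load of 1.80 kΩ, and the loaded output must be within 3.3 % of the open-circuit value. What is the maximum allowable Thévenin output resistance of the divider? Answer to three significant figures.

R_th ≤ 61.4 Ω

Loading drop = R_th/(R_th + R_L) ≤ 0.0330, so R_th ≤ R_L · ε/(1−ε) = 1.80 kΩ × 0.0330/0.9670 = 61.4 Ω.
(Any R1, R2 with R2/(R1+R2) = 0.297 and R1‖R2 ≤ 61.4 Ω will meet the spec.)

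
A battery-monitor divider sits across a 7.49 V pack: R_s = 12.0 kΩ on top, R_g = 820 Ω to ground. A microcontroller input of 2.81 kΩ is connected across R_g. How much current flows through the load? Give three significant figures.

R_g‖R_L = 634.8 Ω; V_out = 7.49 × 634.8/12630 = 0.3763 V.
I_L = V_out / R_L = 0.3763 / 2.81 kΩ = 0.134 mA.

I_L ≈ 0.134 mA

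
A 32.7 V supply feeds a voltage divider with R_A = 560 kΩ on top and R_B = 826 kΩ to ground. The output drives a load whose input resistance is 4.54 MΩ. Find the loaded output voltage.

V_out ≈ 18.2 V

The load sits in parallel with R_B: R_B‖R_L = (826 × 4540) / (826 + 4540) = 698.9 kΩ.
V_out = 32.7 × 698.9 / (560 + 698.9) = 32.7 × 698.9/1259 = 18.2 V.
(Unloaded it would have been 19.5 V.)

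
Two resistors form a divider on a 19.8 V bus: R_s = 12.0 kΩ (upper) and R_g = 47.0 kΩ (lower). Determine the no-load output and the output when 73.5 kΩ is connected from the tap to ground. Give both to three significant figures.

Unloaded: 15.8 V; loaded: 14.0 V

Open-circuit: V = 19.8 × 47.0/(12.0 + 47.0) = 15.8 V.
With the load, R_g becomes R_g‖R_L = 28.67 kΩ, so V = 19.8 × 28.67/40.67 = 14.0 V.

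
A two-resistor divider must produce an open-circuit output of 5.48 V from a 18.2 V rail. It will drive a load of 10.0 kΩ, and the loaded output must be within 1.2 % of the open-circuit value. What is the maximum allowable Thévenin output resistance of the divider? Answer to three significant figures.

Loading drop = R_th/(R_th + R_L) ≤ 0.0120, so R_th ≤ R_L · ε/(1−ε) = 10.0 kΩ × 0.0120/0.9880 = 121 Ω.

R_th ≤ 121 Ω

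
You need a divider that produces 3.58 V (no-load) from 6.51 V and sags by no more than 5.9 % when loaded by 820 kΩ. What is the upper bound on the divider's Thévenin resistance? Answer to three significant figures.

Loading drop = R_th/(R_th + R_L) ≤ 0.0590, so R_th ≤ R_L · ε/(1−ε) = 820 kΩ × 0.0590/0.9410 = 51.4 kΩ.
(Any R1, R2 with R2/(R1+R2) = 0.550 and R1‖R2 ≤ 51.4 kΩ will meet the spec.)

R_th ≤ 51.4 kΩ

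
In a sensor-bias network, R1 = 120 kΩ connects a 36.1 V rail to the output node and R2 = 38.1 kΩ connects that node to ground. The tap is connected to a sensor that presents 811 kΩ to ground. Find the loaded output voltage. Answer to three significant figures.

The load sits in parallel with R2: R2‖R_L = (38.1 × 811) / (38.1 + 811) = 36.39 kΩ.
V_out = 36.1 × 36.39 / (120 + 36.39) = 36.1 × 36.39/156.4 = 8.40 V.

V_out ≈ 8.40 V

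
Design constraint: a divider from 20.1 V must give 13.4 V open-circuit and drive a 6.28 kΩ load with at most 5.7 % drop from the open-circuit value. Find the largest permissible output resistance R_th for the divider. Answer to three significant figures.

Loading drop = R_th/(R_th + R_L) ≤ 0.0570, so R_th ≤ R_L · ε/(1−ε) = 6.28 kΩ × 0.0570/0.9430 = 380 Ω.

R_th ≤ 380 Ω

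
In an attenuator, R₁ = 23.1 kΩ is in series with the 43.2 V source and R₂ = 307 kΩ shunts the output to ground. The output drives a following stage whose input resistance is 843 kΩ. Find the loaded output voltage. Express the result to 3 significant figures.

The load sits in parallel with R₂: R₂‖R_L = (307 × 843) / (307 + 843) = 225.0 kΩ.
V_out = 43.2 × 225.0 / (23.1 + 225.0) = 43.2 × 225.0/248.1 = 39.2 V.

V_out ≈ 39.2 V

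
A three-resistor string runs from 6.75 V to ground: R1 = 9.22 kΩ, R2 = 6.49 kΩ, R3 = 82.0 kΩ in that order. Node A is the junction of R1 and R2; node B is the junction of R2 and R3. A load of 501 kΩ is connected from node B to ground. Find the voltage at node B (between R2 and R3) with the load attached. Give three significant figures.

V ≈ 5.52 V

At node B, R3 is in parallel with the load: R3‖R_L = 70.47 kΩ.
Below node A the resistance is R2 + (R3‖R_L) = 76.96 kΩ, so V_A = 6.75 × 76.96/86.18 = 6.028 V.
Then V_B = V_A × (R3‖R_L)/(R2 + R3‖R_L) = 6.028 × 70.47/76.96 = 5.52 V.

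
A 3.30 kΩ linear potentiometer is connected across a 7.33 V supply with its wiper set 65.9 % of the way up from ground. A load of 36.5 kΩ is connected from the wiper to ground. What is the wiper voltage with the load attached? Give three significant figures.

The wiper splits the pot into (1−α)R = 1.125 kΩ above and αR = 2.175 kΩ below.
Lower section ‖ load = 2.052 kΩ.
V_wiper = 7.33 × 2.052/(1.125 + 2.052) = 4.73 V.

V ≈ 4.73 V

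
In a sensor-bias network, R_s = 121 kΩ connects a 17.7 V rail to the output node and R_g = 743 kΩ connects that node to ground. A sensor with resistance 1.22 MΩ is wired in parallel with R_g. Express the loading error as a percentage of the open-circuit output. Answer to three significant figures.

The divider's output (Thévenin) resistance is R_s‖R_g = 104.1 kΩ.
Fractional drop under load = R_th/(R_th + R_L) = 104.1 / (104.1 + 1220) = 0.07859.
So the output falls by 7.86 %.

7.86 %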